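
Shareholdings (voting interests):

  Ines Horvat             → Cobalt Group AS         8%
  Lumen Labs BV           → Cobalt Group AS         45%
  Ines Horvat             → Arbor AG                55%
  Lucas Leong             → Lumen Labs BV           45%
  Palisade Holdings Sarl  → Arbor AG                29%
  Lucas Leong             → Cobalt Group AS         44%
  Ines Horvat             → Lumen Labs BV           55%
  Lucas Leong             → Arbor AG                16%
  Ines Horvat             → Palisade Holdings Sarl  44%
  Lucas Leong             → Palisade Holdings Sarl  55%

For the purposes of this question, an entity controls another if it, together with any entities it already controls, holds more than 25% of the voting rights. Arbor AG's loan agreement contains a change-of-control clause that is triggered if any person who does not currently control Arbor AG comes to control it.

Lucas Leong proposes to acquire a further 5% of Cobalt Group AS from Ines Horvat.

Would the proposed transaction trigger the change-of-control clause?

No

The purchase adds only to Lucas's holdings (Ines's stake shrinks), so Lucas is the only person who could newly come to control Arbor.
Lucas holds 55% of Palisade, so Lucas controls Palisade.
Palisade and Lucas together hold 29% + 16% = 45% of Arbor, so Lucas controls Arbor.
So Lucas already controls Arbor before the transaction.
After the purchase, Lucas's direct stake in Cobalt rises to 44% + 5% = 49%, and Ines's stake falls to 3%.
Lucas controlled Arbor already, so this is not a new person acquiring control; every other person's position is unchanged or reduced.
No new person acquires control, so the clause is not triggered.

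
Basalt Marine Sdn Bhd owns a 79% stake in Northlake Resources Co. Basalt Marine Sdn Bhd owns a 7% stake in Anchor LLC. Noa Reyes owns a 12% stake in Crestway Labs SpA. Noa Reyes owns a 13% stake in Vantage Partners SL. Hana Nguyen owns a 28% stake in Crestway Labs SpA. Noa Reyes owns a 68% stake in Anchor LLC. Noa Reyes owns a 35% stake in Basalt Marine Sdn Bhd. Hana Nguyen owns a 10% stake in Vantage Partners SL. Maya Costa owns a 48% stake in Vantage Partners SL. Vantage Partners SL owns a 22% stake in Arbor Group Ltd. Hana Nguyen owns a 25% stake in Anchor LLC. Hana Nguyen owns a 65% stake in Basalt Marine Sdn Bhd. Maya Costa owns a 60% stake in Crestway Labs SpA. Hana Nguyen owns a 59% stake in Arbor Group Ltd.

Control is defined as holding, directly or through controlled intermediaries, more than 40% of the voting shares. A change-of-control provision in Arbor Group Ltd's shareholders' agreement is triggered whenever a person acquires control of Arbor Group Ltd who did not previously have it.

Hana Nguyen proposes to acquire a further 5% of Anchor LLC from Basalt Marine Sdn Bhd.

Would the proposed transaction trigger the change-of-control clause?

The purchase adds only to Hana's holdings (Basalt's stake shrinks), so Hana is the only person who could newly come to control Arbor.
Hana holds 59% of Arbor, so Hana controls Arbor.
So Hana already controls Arbor before the transaction.
After the purchase, Hana's direct stake in Anchor rises to 25% + 5% = 30%, and Basalt's stake falls to 2%.
Hana controlled Arbor already, so this is not a new person acquiring control; every other person's position is unchanged or reduced.
No new person acquires control, so the clause is not triggered.

No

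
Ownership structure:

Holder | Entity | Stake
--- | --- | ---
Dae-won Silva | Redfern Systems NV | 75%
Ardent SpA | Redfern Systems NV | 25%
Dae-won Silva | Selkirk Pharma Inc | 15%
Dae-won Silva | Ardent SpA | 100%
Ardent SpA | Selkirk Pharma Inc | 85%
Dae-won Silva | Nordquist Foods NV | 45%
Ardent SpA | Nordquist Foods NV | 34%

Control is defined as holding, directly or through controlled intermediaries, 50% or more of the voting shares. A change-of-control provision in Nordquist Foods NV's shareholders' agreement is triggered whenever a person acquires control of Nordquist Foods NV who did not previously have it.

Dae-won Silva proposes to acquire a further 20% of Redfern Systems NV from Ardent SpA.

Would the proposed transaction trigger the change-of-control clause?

No

The purchase adds only to Dae-won's holdings (Ardent's stake shrinks), so Dae-won is the only person who could newly come to control Nordquist.
Dae-won holds 100% of Ardent, so Dae-won controls Ardent.
Dae-won and Ardent together hold 45% + 34% = 79% of Nordquist, so Dae-won controls Nordquist.
So Dae-won already controls Nordquist before the transaction.
After the purchase, Dae-won's direct stake in Redfern rises to 75% + 20% = 95%, and Ardent's stake falls to 5%.
Dae-won controlled Nordquist already, so this is not a new person acquiring control; every other person's position is unchanged or reduced.
No new person acquires control, so the clause is not triggered.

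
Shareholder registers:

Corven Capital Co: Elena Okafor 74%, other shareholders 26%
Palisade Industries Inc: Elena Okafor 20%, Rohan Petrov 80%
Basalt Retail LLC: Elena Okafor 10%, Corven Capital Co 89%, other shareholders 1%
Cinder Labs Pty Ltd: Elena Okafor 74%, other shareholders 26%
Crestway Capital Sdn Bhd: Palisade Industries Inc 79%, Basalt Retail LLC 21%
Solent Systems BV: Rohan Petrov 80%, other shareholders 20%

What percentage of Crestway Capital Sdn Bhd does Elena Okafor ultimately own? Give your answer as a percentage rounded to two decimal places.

31.73%

Elena reaches Crestway along 3 paths.
Via Palisade: 20% × 79% = 15.8%.
Via Basalt: 10% × 21% = 2.1%.
Via Corven → Basalt: 74% × 89% × 21% = 13.8306%.
Total: 15.8% + 2.1% + 13.8306% = 31.7306%.
Rounded: 31.73%.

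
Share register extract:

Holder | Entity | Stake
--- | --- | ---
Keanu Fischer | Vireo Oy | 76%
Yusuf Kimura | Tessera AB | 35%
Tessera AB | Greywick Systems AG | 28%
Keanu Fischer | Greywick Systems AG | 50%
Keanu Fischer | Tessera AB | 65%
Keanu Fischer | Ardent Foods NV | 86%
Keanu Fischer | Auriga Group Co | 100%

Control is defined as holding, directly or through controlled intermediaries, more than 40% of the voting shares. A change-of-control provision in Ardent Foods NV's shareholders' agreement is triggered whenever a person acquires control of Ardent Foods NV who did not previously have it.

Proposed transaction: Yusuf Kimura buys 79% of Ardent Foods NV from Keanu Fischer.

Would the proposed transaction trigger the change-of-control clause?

The purchase adds only to Yusuf's holdings (Keanu's stake shrinks), so Yusuf is the only person who could newly come to control Ardent.
Yusuf's largest direct stake is 35% in Tessera, which does not meet the threshold, so Yusuf controls no company.
Neither Yusuf nor any entity Yusuf controls holds any voting interest in Ardent.
So before the transaction, Yusuf does not control Ardent.
After the purchase, Yusuf holds 79% of Ardent directly, and Keanu's stake falls to 7%.
Yusuf holds 79% of Ardent, so Yusuf controls Ardent.
Yusuf did not control Ardent before and does after, so the clause is triggered.

Yes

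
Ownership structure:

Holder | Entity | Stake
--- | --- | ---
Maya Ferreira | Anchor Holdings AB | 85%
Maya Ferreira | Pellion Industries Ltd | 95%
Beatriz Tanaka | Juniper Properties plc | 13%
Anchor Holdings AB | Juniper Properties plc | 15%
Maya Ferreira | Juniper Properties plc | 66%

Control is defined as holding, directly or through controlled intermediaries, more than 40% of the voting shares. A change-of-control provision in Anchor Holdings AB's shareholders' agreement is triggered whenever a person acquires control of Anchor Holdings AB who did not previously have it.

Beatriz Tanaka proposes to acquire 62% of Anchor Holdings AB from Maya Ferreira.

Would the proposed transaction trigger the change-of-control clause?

Yes

The purchase adds only to Beatriz's holdings (Maya's stake shrinks), so Beatriz is the only person who could newly come to control Anchor.
Beatriz's largest direct stake is 13% in Juniper, which does not meet the threshold, so Beatriz controls no company.
Neither Beatriz nor any entity Beatriz controls holds any voting interest in Anchor.
So before the transaction, Beatriz does not control Anchor.
After the purchase, Beatriz holds 62% of Anchor directly, and Maya's stake falls to 23%.
Beatriz holds 62% of Anchor, so Beatriz controls Anchor.
Beatriz did not control Anchor before and does after, so the clause is triggered.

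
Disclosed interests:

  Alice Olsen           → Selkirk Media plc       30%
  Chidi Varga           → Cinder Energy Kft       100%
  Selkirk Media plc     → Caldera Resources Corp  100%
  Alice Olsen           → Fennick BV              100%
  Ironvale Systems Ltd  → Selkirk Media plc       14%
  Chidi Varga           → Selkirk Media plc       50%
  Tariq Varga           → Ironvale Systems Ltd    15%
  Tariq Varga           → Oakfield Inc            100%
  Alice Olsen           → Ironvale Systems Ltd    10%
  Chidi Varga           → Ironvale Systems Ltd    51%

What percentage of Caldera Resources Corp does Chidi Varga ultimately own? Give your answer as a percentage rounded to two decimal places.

57.14%

Chidi reaches Caldera along 2 paths.
Via Ironvale → Selkirk: 51% × 14% × 100% = 7.14%.
Via Selkirk: 50% × 100% = 50%.
Total: 7.14% + 50% = 57.14%.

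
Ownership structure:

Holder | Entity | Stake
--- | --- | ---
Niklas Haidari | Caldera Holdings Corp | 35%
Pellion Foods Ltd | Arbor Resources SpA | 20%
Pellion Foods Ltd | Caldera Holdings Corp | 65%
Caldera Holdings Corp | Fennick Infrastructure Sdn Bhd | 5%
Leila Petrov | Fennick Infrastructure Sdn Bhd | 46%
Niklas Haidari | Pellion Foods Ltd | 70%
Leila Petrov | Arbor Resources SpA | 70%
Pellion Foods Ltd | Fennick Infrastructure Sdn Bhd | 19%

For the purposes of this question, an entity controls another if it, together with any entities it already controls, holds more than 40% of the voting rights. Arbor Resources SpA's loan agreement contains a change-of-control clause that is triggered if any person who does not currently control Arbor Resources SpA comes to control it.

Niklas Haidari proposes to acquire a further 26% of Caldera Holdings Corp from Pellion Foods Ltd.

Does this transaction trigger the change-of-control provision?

The purchase adds only to Niklas's holdings (Pellion's stake shrinks), so Niklas is the only person who could newly come to control Arbor.
Niklas holds 70% of Pellion, so Niklas controls Pellion.
Niklas and Pellion together hold 35% + 65% = 100% of Caldera, so Niklas controls Caldera.
In Arbor, Niklas's side holds only 20%, not > 40%.
So before the transaction, Niklas does not control Arbor.
After the purchase, Niklas's direct stake in Caldera rises to 35% + 26% = 61%, and Pellion's stake falls to 39%.
Niklas and Pellion together hold 61% + 39% = 100% of Caldera, so Niklas controls Caldera.
After the transaction, Niklas's side holds 20% of Arbor, not > 40%, so Niklas still does not control Arbor.
No new person acquires control, so the clause is not triggered.

No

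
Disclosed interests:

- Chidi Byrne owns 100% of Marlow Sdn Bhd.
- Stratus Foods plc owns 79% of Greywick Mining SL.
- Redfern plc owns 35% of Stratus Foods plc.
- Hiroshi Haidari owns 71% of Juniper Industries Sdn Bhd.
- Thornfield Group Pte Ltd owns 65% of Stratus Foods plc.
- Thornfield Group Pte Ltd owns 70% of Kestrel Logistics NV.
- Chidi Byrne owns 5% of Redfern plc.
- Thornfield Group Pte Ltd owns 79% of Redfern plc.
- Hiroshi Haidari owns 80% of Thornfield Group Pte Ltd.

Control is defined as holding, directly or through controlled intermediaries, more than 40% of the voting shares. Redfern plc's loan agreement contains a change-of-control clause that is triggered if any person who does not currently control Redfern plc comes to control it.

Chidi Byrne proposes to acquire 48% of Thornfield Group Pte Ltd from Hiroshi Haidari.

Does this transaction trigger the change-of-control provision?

The purchase adds only to Chidi's holdings (Hiroshi's stake shrinks), so Chidi is the only person who could newly come to control Redfern.
Chidi holds 100% of Marlow, so Chidi controls Marlow.
In Redfern, Chidi's side holds only 5%, not > 40%.
So before the transaction, Chidi does not control Redfern.
After the purchase, Chidi holds 48% of Thornfield directly, and Hiroshi's stake falls to 32%.
Chidi holds 48% of Thornfield, so Chidi controls Thornfield.
Chidi and Thornfield together hold 5% + 79% = 84% of Redfern, so Chidi controls Redfern.
Chidi did not control Redfern before and does after, so the clause is triggered.

Yes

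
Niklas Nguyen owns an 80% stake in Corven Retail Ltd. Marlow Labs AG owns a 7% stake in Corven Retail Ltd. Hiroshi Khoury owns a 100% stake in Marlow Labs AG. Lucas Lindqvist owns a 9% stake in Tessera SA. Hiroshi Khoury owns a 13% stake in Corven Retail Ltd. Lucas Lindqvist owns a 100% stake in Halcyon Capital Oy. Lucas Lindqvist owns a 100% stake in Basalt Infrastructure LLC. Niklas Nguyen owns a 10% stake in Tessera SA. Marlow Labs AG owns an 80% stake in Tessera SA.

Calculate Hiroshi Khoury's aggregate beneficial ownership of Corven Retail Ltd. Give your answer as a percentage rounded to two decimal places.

Hiroshi reaches Corven along 2 paths.
Direct stake: 13% = 13%.
Via Marlow: 100% × 7% = 7%.
Total: 13% + 7% = 20%.
Rounded: 20.00%.

20.00%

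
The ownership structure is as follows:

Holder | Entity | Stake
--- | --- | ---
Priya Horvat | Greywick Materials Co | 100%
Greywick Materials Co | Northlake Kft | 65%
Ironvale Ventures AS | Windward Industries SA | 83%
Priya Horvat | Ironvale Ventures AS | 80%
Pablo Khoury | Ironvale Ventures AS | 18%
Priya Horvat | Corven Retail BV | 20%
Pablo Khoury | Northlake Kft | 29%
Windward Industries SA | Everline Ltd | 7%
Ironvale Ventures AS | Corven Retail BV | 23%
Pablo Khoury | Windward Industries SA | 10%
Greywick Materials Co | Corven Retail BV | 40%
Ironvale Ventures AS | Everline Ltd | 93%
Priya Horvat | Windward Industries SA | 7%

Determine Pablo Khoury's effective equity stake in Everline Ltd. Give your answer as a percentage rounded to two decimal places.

Pablo reaches Everline along 3 paths.
Via Ironvale: 18% × 93% = 16.74%.
Via Ironvale → Windward: 18% × 83% × 7% = 1.0458%.
Via Windward: 10% × 7% = 0.7%.
Total: 16.74% + 1.0458% + 0.7% = 18.4858%.
Rounded: 18.49%.

18.49%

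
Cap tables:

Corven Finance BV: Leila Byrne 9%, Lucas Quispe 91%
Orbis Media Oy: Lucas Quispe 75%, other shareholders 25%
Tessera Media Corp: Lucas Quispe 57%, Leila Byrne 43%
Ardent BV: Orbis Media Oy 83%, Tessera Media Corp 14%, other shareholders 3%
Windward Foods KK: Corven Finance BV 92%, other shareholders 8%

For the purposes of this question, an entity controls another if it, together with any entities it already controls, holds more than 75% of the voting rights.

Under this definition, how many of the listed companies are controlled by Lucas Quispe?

2

Lucas holds 91% of Corven, so Lucas controls Corven.
Corven holds 92% of Windward, so Lucas controls Windward.
No other company's threshold is met.
Lucas controls 2 companies.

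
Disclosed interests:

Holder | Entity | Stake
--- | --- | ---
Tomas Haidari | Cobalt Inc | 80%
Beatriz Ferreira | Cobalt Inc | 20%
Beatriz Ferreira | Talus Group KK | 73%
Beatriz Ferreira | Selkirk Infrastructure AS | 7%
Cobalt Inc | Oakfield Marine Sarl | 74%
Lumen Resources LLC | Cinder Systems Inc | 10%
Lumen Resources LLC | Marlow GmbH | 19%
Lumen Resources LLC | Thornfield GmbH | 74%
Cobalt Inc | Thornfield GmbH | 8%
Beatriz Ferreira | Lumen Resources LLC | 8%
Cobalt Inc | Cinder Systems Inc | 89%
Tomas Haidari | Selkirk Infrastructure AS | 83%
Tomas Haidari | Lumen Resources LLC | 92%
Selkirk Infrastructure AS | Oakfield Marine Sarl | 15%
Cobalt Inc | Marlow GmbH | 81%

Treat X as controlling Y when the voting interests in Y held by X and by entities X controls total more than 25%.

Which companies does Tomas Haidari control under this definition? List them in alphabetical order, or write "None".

Tomas holds 83% of Selkirk, so Tomas controls Selkirk.
Tomas holds 80% of Cobalt, so Tomas controls Cobalt.
Tomas holds 92% of Lumen, so Tomas controls Lumen.
Lumen and Cobalt together hold 74% + 8% = 82% of Thornfield, so Tomas controls Thornfield.
Cobalt and Selkirk together hold 74% + 15% = 89% of Oakfield, so Tomas controls Oakfield.
Lumen and Cobalt together hold 10% + 89% = 99% of Cinder, so Tomas controls Cinder.
Lumen and Cobalt together hold 19% + 81% = 100% of Marlow, so Tomas controls Marlow.
No other company's threshold is met.

Cinder Systems Inc, Cobalt Inc, Lumen Resources LLC, Marlow GmbH, Oakfield Marine Sarl, Selkirk Infrastructure AS, Thornfield GmbH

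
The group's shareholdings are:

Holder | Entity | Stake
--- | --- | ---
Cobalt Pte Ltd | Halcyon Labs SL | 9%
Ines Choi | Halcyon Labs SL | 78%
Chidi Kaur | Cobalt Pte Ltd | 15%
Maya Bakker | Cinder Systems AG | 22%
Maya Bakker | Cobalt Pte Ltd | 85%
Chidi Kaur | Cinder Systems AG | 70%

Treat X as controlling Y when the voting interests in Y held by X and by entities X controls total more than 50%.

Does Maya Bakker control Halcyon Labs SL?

Maya holds 85% of Cobalt, so Maya controls Cobalt.
In Halcyon, Maya's side holds only 9%, not > 50%.
So Maya does not control Halcyon.

No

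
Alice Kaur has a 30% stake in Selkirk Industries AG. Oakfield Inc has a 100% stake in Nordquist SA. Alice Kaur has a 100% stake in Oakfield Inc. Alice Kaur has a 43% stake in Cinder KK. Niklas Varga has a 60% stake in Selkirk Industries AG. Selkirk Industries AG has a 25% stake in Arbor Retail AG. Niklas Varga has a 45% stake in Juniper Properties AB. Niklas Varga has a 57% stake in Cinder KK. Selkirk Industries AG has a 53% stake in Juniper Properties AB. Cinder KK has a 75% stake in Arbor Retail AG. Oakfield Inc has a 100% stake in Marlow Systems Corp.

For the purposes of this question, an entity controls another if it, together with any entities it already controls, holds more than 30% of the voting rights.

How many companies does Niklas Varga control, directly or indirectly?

Niklas holds 57% of Cinder, so Niklas controls Cinder.
Niklas holds 60% of Selkirk, so Niklas controls Selkirk.
Niklas and Selkirk together hold 45% + 53% = 98% of Juniper, so Niklas controls Juniper.
Cinder and Selkirk together hold 75% + 25% = 100% of Arbor, so Niklas controls Arbor.
No other company's threshold is met.
Niklas controls 4 companies.

4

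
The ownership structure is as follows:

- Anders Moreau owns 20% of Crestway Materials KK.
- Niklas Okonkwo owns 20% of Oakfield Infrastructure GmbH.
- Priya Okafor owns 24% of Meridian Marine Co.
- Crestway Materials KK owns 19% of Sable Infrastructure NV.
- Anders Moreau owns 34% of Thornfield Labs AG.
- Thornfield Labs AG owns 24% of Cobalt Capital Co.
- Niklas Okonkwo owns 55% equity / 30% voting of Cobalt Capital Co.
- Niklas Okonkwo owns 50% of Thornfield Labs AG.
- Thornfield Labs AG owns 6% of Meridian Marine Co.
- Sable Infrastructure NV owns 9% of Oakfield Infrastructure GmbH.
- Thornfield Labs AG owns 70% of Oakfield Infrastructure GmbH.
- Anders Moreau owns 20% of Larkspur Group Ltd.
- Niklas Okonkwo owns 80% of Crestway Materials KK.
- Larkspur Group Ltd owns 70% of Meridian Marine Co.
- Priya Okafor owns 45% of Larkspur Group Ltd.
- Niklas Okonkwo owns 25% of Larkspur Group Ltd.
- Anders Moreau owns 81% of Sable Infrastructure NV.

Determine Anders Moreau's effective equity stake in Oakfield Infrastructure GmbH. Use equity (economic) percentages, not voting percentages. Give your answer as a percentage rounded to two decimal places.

Anders reaches Oakfield along 3 paths.
Via Sable: 81% × 9% = 7.29%.
Via Crestway → Sable: 20% × 19% × 9% = 0.342%.
Via Thornfield: 34% × 70% = 23.8%.
Total: 7.29% + 0.342% + 23.8% = 31.432%.
Rounded: 31.43%.

31.43%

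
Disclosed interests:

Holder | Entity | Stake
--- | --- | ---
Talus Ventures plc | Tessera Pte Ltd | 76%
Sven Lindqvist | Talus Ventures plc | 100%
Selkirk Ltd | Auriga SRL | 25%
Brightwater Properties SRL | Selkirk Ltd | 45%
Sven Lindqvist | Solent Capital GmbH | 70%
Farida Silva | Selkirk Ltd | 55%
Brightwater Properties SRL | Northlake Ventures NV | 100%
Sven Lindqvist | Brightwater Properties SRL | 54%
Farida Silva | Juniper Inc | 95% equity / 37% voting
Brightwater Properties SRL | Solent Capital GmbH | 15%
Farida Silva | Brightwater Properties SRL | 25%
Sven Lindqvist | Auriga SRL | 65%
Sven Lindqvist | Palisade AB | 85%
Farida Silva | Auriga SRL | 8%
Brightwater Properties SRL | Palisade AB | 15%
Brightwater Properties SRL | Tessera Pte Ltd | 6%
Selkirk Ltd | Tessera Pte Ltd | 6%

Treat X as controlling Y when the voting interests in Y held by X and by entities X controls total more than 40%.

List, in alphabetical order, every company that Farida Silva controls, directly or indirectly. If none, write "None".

Farida holds 55% of Selkirk, so Farida controls Selkirk.
No other company's threshold is met.

Selkirk Ltd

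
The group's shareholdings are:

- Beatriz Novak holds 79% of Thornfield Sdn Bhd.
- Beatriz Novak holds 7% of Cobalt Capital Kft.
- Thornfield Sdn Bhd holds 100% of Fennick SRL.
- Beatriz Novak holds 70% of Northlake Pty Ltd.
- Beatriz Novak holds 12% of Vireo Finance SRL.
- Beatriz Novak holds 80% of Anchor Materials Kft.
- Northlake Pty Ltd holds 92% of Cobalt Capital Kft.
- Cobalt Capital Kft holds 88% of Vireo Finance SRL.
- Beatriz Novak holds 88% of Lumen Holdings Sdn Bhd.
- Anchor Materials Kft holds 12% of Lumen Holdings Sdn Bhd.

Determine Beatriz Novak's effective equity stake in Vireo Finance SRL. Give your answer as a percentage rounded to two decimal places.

Beatriz reaches Vireo along 3 paths.
Direct stake: 12% = 12%.
Via Northlake → Cobalt: 70% × 92% × 88% = 56.672%.
Via Cobalt: 7% × 88% = 6.16%.
Total: 12% + 56.672% + 6.16% = 74.832%.
Rounded: 74.83%.

74.83%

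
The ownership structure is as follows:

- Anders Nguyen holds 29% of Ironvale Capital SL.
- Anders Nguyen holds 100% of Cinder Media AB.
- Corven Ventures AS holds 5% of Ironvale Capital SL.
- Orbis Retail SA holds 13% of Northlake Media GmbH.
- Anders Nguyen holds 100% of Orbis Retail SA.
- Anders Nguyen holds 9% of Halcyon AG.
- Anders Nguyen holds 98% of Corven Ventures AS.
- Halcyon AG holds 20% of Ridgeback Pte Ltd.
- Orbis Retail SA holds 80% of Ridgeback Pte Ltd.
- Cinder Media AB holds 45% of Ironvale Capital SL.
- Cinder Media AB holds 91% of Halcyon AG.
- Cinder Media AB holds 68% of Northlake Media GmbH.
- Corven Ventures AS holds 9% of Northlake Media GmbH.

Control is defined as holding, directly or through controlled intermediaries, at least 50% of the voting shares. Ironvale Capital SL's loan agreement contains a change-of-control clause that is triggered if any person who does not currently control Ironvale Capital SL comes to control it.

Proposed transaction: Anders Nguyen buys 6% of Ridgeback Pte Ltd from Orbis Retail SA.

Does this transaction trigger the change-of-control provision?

No

The purchase adds only to Anders's holdings (Orbis's stake shrinks), so Anders is the only person who could newly come to control Ironvale.
Anders holds 98% of Corven, so Anders controls Corven.
Anders holds 100% of Cinder, so Anders controls Cinder.
Corven and Cinder and Anders together hold 5% + 45% + 29% = 79% of Ironvale, so Anders controls Ironvale.
So Anders already controls Ironvale before the transaction.
After the purchase, Anders holds 6% of Ridgeback directly, and Orbis's stake falls to 74%.
Anders controlled Ironvale already, so this is not a new person acquiring control; every other person's position is unchanged or reduced.
No new person acquires control, so the clause is not triggered.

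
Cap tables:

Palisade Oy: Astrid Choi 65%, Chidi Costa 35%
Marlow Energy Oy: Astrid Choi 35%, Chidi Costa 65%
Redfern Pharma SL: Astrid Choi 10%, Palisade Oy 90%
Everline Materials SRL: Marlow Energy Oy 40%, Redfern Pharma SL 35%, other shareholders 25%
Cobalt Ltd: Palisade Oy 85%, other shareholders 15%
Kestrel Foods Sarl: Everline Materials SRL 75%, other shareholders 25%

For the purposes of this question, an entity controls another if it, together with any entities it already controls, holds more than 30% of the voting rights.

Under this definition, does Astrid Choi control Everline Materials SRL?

Astrid holds 65% of Palisade, so Astrid controls Palisade.
Astrid and Palisade together hold 10% + 90% = 100% of Redfern, so Astrid controls Redfern.
Astrid holds 35% of Marlow, so Astrid controls Marlow.
Marlow and Redfern together hold 40% + 35% = 75% of Everline, so Astrid controls Everline.

Yes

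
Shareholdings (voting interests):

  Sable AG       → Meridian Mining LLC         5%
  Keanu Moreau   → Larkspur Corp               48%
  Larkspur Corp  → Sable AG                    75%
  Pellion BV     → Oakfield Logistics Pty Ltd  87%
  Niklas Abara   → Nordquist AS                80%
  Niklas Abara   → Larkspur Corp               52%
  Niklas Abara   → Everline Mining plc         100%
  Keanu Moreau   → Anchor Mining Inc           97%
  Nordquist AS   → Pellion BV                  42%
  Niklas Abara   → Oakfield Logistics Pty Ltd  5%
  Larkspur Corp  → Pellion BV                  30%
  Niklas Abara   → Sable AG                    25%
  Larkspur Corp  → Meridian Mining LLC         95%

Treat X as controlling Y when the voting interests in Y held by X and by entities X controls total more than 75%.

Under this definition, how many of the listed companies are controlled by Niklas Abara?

Niklas holds 80% of Nordquist, so Niklas controls Nordquist.
Niklas holds 100% of Everline, so Niklas controls Everline.
No other company's threshold is met.
Niklas controls 2 companies.

2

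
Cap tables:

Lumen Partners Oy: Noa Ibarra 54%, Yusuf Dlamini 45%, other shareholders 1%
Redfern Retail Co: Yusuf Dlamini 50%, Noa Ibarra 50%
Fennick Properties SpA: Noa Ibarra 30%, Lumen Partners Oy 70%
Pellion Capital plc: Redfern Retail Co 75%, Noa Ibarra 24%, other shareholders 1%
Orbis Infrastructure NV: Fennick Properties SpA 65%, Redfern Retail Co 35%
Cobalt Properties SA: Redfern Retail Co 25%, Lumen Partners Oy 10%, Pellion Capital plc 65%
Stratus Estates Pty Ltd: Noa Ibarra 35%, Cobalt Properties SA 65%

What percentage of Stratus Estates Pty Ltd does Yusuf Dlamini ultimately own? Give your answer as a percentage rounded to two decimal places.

Yusuf reaches Stratus along 3 paths.
Via Redfern → Cobalt: 50% × 25% × 65% = 8.125%.
Via Lumen → Cobalt: 45% × 10% × 65% = 2.925%.
Via Redfern → Pellion → Cobalt: 50% × 75% × 65% × 65% = 15.84375%.
Total: 8.125% + 2.925% + 15.84375% = 26.89375%.
Rounded: 26.89%.

26.89%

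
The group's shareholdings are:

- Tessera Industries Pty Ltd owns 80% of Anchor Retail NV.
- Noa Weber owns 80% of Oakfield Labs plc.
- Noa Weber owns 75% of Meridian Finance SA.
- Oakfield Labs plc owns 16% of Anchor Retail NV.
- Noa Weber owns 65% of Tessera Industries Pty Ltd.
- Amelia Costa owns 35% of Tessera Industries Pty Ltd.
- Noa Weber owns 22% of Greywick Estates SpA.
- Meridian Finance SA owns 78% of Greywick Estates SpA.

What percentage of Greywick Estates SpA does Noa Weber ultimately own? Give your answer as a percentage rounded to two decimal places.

Noa reaches Greywick along 2 paths.
Direct stake: 22% = 22%.
Via Meridian: 75% × 78% = 58.5%.
Total: 22% + 58.5% = 80.5%.
Rounded: 80.50%.

80.50%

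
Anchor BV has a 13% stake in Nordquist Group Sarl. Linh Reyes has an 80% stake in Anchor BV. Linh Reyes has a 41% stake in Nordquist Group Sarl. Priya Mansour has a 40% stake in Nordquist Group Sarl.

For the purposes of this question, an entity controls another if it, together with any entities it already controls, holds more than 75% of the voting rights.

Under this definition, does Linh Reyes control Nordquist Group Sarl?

No

Linh holds 80% of Anchor, so Linh controls Anchor.
In Nordquist, Linh's side holds only 41% + 13% = 54%, not > 75%.
So Linh does not control Nordquist.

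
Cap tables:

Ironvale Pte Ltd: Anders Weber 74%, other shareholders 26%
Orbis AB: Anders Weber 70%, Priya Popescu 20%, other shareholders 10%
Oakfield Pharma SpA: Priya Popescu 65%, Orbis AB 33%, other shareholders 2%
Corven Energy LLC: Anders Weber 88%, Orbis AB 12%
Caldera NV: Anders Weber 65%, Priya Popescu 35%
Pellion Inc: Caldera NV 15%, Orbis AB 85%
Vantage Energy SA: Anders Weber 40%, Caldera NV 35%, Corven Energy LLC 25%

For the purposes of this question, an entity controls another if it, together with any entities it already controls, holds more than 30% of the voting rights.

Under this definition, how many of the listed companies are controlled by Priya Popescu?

3

Priya holds 65% of Oakfield, so Priya controls Oakfield.
Priya holds 35% of Caldera, so Priya controls Caldera.
Caldera holds 35% of Vantage, so Priya controls Vantage.
No other company's threshold is met.
Priya controls 3 companies.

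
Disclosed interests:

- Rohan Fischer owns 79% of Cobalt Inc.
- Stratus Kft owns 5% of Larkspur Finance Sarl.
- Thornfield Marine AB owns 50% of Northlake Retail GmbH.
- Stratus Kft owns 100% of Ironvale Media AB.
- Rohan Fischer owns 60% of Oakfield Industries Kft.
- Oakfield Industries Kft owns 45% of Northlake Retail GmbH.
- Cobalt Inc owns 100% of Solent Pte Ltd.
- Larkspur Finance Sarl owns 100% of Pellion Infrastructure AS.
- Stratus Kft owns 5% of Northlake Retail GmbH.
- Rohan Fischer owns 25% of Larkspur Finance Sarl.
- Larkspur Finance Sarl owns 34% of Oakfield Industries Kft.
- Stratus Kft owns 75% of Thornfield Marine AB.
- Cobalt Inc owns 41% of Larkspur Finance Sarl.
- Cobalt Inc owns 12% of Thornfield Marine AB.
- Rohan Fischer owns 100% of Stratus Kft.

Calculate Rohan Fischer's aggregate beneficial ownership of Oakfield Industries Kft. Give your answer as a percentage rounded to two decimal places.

81.21%

Rohan reaches Oakfield along 4 paths.
Via Stratus → Larkspur: 100% × 5% × 34% = 1.7%.
Via Cobalt → Larkspur: 79% × 41% × 34% = 11.0126%.
Via Larkspur: 25% × 34% = 8.5%.
Direct stake: 60% = 60%.
Total: 1.7% + 11.0126% + 8.5% + 60% = 81.2126%.
Rounded: 81.21%.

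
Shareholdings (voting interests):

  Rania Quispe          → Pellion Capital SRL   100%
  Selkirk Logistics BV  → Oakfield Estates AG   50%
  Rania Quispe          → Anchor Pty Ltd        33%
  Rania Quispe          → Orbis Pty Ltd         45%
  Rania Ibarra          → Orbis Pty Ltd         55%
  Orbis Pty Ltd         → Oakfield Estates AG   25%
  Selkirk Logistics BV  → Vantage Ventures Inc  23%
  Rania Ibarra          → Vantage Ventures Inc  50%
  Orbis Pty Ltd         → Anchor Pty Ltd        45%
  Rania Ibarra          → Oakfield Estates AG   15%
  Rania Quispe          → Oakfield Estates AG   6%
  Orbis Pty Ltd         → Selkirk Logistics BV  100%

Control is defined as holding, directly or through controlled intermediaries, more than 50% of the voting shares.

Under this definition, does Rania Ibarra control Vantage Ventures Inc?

Yes

Rania Ibarra holds 55% of Orbis, so Rania Ibarra controls Orbis.
Orbis holds 100% of Selkirk, so Rania Ibarra controls Selkirk.
Selkirk and Rania Ibarra together hold 23% + 50% = 73% of Vantage, so Rania Ibarra controls Vantage.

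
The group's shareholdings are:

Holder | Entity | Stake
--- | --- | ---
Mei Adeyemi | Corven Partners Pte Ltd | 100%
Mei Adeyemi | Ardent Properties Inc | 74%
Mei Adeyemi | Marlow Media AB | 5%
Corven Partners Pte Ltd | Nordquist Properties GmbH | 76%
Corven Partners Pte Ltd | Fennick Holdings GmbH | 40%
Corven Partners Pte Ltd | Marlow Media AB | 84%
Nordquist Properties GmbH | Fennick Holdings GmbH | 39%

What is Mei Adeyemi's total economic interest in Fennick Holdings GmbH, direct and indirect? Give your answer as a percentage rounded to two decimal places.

Mei reaches Fennick along 2 paths.
Via Corven → Nordquist: 100% × 76% × 39% = 29.64%.
Via Corven: 100% × 40% = 40%.
Total: 29.64% + 40% = 69.64%.

69.64%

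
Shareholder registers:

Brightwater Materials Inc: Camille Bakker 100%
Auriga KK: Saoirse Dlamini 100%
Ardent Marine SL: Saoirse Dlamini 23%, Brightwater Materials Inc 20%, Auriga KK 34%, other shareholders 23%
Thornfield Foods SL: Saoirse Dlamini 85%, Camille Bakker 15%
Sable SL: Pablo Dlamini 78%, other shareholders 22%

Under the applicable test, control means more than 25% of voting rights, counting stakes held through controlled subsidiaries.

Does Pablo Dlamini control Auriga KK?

No

Pablo holds 78% of Sable, so Pablo controls Sable.
Neither Pablo nor any entity Pablo controls holds any voting interest in Auriga.
So Pablo does not control Auriga.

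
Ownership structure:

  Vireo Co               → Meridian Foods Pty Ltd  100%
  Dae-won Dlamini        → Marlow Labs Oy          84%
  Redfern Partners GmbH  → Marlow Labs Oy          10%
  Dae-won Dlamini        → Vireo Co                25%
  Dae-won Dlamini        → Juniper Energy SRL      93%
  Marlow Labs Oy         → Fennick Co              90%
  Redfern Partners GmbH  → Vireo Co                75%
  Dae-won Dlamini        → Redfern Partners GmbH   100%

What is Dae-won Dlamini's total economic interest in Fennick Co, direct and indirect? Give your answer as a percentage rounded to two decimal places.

84.60%

Dae-won reaches Fennick along 2 paths.
Via Marlow: 84% × 90% = 75.6%.
Via Redfern → Marlow: 100% × 10% × 90% = 9%.
Total: 75.6% + 9% = 84.6%.
Rounded: 84.60%.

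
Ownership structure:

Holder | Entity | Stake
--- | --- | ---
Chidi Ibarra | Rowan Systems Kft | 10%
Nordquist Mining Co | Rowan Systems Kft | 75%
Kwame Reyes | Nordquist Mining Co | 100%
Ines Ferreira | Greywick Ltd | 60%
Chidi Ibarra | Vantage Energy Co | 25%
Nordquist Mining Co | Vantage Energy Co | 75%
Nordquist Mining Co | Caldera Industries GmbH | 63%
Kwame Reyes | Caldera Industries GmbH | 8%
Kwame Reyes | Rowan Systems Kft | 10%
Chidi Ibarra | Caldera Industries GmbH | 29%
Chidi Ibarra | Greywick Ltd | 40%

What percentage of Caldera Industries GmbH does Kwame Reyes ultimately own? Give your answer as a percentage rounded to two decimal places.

Kwame reaches Caldera along 2 paths.
Direct stake: 8% = 8%.
Via Nordquist: 100% × 63% = 63%.
Total: 8% + 63% = 71%.
Rounded: 71.00%.

71.00%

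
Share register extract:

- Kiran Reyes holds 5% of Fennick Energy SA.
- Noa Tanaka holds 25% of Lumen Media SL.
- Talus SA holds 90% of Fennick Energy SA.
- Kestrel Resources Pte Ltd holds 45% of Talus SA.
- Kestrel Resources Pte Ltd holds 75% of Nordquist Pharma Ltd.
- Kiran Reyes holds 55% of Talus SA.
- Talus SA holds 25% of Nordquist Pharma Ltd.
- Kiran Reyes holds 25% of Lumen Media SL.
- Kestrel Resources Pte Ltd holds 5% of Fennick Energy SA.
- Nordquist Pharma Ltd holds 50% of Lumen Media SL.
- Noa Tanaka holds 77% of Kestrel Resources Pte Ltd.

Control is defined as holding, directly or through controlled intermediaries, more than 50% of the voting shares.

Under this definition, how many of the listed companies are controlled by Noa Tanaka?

Noa holds 77% of Kestrel, so Noa controls Kestrel.
Kestrel holds 75% of Nordquist, so Noa controls Nordquist.
Nordquist and Noa together hold 50% + 25% = 75% of Lumen, so Noa controls Lumen.
No other company's threshold is met.
Noa controls 3 companies.

3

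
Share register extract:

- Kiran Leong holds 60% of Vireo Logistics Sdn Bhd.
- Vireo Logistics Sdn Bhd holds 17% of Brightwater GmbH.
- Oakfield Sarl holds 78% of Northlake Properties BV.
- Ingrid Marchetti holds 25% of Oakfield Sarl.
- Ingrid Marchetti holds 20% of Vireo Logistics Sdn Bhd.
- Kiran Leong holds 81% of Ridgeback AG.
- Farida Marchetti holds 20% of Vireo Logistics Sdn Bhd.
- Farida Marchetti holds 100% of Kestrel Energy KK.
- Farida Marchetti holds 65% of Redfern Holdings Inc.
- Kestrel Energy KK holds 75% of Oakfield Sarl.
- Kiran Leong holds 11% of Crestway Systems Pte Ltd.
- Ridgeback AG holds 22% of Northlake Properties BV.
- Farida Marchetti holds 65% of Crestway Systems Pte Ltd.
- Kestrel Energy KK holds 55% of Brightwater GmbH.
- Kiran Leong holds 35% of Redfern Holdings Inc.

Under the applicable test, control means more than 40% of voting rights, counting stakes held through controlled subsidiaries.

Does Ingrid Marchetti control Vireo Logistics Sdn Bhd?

Ingrid's largest direct stake is 25% in Oakfield, which does not meet the threshold, so Ingrid controls no company.
In Vireo, Ingrid's side holds only 20%, not > 40%.
So Ingrid does not control Vireo.

No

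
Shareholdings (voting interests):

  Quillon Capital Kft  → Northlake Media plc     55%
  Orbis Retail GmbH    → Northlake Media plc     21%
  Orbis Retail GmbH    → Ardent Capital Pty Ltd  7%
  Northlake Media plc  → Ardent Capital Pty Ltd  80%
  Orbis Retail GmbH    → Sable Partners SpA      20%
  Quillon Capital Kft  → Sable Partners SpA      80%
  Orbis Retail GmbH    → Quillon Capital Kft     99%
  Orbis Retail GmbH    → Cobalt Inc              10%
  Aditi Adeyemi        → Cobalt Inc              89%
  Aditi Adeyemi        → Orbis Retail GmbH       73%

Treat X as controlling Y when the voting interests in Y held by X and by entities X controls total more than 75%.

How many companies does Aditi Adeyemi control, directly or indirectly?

Aditi holds 89% of Cobalt, so Aditi controls Cobalt.
No other company's threshold is met.
Aditi controls 1 company.

1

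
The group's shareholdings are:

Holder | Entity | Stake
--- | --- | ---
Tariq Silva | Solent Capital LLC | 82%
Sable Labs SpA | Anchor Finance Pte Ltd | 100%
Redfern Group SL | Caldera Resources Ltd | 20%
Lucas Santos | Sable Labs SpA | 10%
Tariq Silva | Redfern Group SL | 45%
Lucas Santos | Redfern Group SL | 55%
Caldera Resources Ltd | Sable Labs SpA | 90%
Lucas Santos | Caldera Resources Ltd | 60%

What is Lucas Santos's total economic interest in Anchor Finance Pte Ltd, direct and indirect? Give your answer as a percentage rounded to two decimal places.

Lucas reaches Anchor along 3 paths.
Via Caldera → Sable: 60% × 90% × 100% = 54%.
Via Redfern → Caldera → Sable: 55% × 20% × 90% × 100% = 9.9%.
Via Sable: 10% × 100% = 10%.
Total: 54% + 9.9% + 10% = 73.9%.
Rounded: 73.90%.

73.90%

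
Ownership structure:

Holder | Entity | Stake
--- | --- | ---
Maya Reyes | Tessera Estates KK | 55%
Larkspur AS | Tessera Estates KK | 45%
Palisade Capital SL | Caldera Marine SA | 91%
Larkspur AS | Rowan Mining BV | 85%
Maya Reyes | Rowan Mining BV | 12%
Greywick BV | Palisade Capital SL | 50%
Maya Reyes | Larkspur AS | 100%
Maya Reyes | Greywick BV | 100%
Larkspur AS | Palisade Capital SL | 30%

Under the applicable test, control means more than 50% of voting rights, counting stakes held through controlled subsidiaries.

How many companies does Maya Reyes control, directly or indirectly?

Maya holds 100% of Larkspur, so Maya controls Larkspur.
Maya holds 100% of Greywick, so Maya controls Greywick.
Larkspur and Maya together hold 85% + 12% = 97% of Rowan, so Maya controls Rowan.
Larkspur and Maya together hold 45% + 55% = 100% of Tessera, so Maya controls Tessera.
Greywick and Larkspur together hold 50% + 30% = 80% of Palisade, so Maya controls Palisade.
Palisade holds 91% of Caldera, so Maya controls Caldera.
Maya controls 6 companies.

6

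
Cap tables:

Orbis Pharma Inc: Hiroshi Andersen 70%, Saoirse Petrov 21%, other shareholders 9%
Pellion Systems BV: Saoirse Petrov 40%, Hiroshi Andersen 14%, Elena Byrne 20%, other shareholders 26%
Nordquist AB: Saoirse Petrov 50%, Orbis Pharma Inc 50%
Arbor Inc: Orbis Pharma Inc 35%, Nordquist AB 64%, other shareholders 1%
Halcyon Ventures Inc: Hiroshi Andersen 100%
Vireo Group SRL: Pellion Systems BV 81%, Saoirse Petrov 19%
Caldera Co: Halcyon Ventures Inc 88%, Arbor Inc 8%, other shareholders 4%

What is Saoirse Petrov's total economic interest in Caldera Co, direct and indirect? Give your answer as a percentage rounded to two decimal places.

3.69%

Saoirse reaches Caldera along 3 paths.
Via Orbis → Arbor: 21% × 35% × 8% = 0.588%.
Via Nordquist → Arbor: 50% × 64% × 8% = 2.56%.
Via Orbis → Nordquist → Arbor: 21% × 50% × 64% × 8% = 0.5376%.
Total: 0.588% + 2.56% + 0.5376% = 3.6856%.
Rounded: 3.69%.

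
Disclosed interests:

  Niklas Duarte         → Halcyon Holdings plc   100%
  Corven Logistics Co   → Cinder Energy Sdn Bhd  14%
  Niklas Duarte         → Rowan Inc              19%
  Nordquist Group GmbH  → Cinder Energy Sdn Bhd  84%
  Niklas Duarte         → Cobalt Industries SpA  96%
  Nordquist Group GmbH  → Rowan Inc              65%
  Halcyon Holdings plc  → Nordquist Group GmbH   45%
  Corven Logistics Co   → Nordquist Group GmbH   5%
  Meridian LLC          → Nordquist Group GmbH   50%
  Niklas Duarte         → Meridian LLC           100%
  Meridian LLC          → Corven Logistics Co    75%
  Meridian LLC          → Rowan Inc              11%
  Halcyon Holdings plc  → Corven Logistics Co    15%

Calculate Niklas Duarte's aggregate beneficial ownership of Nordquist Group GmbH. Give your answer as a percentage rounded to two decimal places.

Niklas reaches Nordquist along 4 paths.
Via Meridian → Corven: 100% × 75% × 5% = 3.75%.
Via Halcyon → Corven: 100% × 15% × 5% = 0.75%.
Via Meridian: 100% × 50% = 50%.
Via Halcyon: 100% × 45% = 45%.
Total: 3.75% + 0.75% + 50% + 45% = 99.5%.
Rounded: 99.50%.

99.50%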